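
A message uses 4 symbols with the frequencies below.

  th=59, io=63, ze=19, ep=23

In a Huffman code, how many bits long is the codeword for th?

2

Huffman merges, smallest pair first:
combine ze(19), ep(23) → 42
combine 42, th(59) → 101
combine io(63), 101 → 164
The subtree containing th is merged 2 times, so code length = 2.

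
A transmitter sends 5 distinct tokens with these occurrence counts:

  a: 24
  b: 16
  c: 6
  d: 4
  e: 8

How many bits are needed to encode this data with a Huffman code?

120

Greedily combine the two least-frequent nodes:
d(4) + c(6) → 10
e(8) + 10 → 18
b(16) + 18 → 34
a(24) + 34 → 58
Total encoded bits = sum of merged weights = 10 + 18 + 34 + 58 = 120.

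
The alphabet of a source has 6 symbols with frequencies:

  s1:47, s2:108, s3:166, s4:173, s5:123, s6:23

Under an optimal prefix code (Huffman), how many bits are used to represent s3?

Build the tree from the bottom:
merge s6(23) and s1(47): 70
merge 70 and s2(108): 178
merge s5(123) and s3(166): 289
merge s4(173) and 178: 351
merge 289 and 351: 640
The subtree containing s3 is merged 2 times, so code length = 2.

2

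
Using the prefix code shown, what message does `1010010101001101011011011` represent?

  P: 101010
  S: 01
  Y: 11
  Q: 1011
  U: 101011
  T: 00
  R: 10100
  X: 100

RPSUSQ

Read left to right; each codeword is recognised as soon as it completes (prefix code):
  10100→R | 101010→P | 01→S | 101011→U | 01→S | 1011→Q
Decoded message: RPSUSQ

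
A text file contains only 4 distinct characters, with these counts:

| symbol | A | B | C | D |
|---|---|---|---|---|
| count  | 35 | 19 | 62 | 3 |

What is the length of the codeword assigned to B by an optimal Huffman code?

3

Huffman merges, smallest pair first:
merge D(3) and B(19): 22
merge 22 and A(35): 57
merge 57 and C(62): 119
The subtree containing B is merged 3 times, so code length = 3.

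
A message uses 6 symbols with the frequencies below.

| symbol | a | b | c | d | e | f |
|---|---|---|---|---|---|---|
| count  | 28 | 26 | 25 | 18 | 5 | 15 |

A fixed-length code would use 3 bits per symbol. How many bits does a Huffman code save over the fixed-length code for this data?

59

Fixed-length: 3 bits × 117 symbols = 351 bits.
Huffman merges:
combine e(5), f(15) → 20
combine d(18), 20 → 38
combine c(25), b(26) → 51
combine a(28), 38 → 66
combine 51, 66 → 117
Huffman total = 20 + 38 + 51 + 66 + 117 = 292 bits.
Saving = 351 − 292 = 59 bits.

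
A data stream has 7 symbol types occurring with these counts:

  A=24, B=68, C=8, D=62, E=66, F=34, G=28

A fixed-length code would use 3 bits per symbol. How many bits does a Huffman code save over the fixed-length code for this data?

104

Fixed-length: 3 bits × 290 symbols = 870 bits.
Huffman merges:
merge C(8) and A(24): 32
merge G(28) and 32: 60
merge F(34) and 60: 94
merge D(62) and E(66): 128
merge B(68) and 94: 162
merge 128 and 162: 290
Huffman total = 32 + 60 + 94 + 128 + 162 + 290 = 766 bits.
Saving = 870 − 766 = 104 bits.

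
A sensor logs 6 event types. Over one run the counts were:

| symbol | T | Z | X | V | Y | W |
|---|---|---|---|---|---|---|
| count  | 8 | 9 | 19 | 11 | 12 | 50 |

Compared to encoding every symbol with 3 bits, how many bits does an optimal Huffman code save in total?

Fixed-length: 3 bits × 109 symbols = 327 bits.
Huffman merges:
combine T(8), Z(9) → 17
combine V(11), Y(12) → 23
combine 17, X(19) → 36
combine 23, 36 → 59
combine W(50), 59 → 109
Huffman total = 17 + 23 + 36 + 59 + 109 = 244 bits.
Saving = 327 − 244 = 83 bits.

83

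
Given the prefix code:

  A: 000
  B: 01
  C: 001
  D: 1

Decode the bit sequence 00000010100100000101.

AADBCACB

Read left to right; each codeword is recognised as soon as it completes (prefix code):
  000→A | 000→A | 1→D | 01→B | 001→C | 000→A | 001→C | 01→B
Decoded message: AADBCACB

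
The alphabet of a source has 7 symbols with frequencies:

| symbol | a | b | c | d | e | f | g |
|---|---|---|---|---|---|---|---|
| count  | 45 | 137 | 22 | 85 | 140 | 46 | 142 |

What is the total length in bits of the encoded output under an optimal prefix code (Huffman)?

1612

Build the Huffman tree bottom-up:
combine c(22), a(45) → 67
combine f(46), 67 → 113
combine d(85), 113 → 198
combine b(137), e(140) → 277
combine g(142), 198 → 340
combine 277, 340 → 617
Total encoded bits = sum of merged weights = 67 + 113 + 198 + 277 + 340 + 617 = 1612.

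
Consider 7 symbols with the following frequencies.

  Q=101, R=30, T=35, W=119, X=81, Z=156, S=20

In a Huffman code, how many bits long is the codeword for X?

3

Build the tree from the bottom:
merge S(20) and R(30): 50
merge T(35) and 50: 85
merge X(81) and 85: 166
merge Q(101) and W(119): 220
merge Z(156) and 166: 322
merge 220 and 322: 542
X's leaf is at depth 3, giving a 3-bit codeword.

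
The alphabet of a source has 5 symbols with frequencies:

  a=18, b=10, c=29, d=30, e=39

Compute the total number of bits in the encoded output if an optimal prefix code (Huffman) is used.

Merge the two smallest weights repeatedly:
combine b(10), a(18) → 28
combine 28, c(29) → 57
combine d(30), e(39) → 69
combine 57, 69 → 126
Total encoded bits = sum of merged weights = 28 + 57 + 69 + 126 = 280.

280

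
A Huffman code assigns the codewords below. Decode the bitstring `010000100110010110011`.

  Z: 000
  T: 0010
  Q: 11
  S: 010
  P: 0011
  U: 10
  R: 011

Read left to right; each codeword is recognised as soon as it completes (prefix code):
  010→S | 000→Z | 10→U | 011→R | 0010→T | 11→Q | 0011→P
Decoded message: SZURTQP

SZURTQP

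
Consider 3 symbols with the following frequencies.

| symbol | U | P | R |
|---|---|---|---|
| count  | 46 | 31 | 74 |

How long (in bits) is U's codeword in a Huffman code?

2

Huffman merges, smallest pair first:
merge P(31) and U(46): 77
merge R(74) and 77: 151
U's leaf is at depth 2, giving a 2-bit codeword.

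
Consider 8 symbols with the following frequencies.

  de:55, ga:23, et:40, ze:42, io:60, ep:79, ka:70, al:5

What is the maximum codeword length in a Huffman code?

5

Merge the two lowest-weight nodes at each step:
combine al(5), ga(23) → 28
combine 28, et(40) → 68
combine ze(42), de(55) → 97
combine io(60), 68 → 128
combine ka(70), ep(79) → 149
combine 97, 128 → 225
combine 149, 225 → 374
The rarest symbols sit at the bottom; the longest codeword is 5 bits.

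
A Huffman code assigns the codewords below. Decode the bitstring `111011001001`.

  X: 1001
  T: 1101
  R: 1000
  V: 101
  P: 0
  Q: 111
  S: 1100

Read left to right; each codeword is recognised as soon as it completes (prefix code):
  111→Q | 0→P | 1100→S | 1001→X
Decoded message: QPSX

QPSX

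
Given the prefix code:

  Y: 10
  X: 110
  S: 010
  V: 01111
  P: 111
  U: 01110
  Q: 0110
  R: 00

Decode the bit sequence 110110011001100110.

Read left to right; each codeword is recognised as soon as it completes (prefix code):
  110→X | 110→X | 0110→Q | 0110→Q | 0110→Q
Decoded message: XXQQQ

XXQQQ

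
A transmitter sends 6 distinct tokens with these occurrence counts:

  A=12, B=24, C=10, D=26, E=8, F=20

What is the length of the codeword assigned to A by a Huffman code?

Huffman merges, smallest pair first:
E(8) + C(10) → 18
A(12) + 18 → 30
F(20) + B(24) → 44
D(26) + 30 → 56
44 + 56 → 100
The subtree containing A is merged 3 times, so code length = 3.

3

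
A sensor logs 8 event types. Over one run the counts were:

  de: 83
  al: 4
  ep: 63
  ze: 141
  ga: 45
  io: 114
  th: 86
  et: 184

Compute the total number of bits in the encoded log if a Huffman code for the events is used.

Merge the two smallest weights repeatedly:
merge al(4) and ga(45): 49
merge 49 and ep(63): 112
merge de(83) and th(86): 169
merge 112 and io(114): 226
merge ze(141) and 169: 310
merge et(184) and 226: 410
merge 310 and 410: 720
Each symbol's bit-cost is frequency × depth; summing gives 1996 bits (equivalently 49 + 112 + 169 + 226 + 310 + 410 + 720).

1996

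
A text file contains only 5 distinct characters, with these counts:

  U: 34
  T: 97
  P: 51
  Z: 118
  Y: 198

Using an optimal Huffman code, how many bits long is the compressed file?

1065

Merge the two smallest weights repeatedly:
combine U(34), P(51) → 85
combine 85, T(97) → 182
combine Z(118), 182 → 300
combine Y(198), 300 → 498
Total encoded bits = sum of merged weights = 85 + 182 + 300 + 498 = 1065.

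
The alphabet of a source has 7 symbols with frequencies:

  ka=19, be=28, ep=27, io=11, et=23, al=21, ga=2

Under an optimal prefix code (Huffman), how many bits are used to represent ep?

2

Build the tree from the bottom:
ga(2) + io(11) → 13
13 + ka(19) → 32
al(21) + et(23) → 44
ep(27) + be(28) → 55
32 + 44 → 76
55 + 76 → 131
ep sits 2 levels below the root, so its codeword is 2 bits.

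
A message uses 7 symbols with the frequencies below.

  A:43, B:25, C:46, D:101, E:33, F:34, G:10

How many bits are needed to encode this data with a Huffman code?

764

Build the Huffman tree bottom-up:
merge G(10) and B(25): 35
merge E(33) and F(34): 67
merge 35 and A(43): 78
merge C(46) and 67: 113
merge 78 and D(101): 179
merge 113 and 179: 292
The encoded length is the sum of every internal node's weight: 35 + 67 + 78 + 113 + 179 + 292 = 764 bits.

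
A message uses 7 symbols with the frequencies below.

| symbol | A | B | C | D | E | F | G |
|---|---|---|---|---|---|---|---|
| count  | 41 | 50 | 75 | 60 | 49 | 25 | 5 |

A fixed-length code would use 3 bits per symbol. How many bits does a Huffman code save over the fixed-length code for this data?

Fixed-length: 3 bits × 305 symbols = 915 bits.
Huffman merges:
combine G(5), F(25) → 30
combine 30, A(41) → 71
combine E(49), B(50) → 99
combine D(60), 71 → 131
combine C(75), 99 → 174
combine 131, 174 → 305
Huffman total = 30 + 71 + 99 + 131 + 174 + 305 = 810 bits.
Saving = 915 − 810 = 105 bits.

105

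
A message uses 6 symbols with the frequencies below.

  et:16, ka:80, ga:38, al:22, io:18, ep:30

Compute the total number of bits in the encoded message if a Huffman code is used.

486

Greedily combine the two least-frequent nodes:
et(16) + io(18) → 34
al(22) + ep(30) → 52
34 + ga(38) → 72
52 + 72 → 124
ka(80) + 124 → 204
Total encoded bits = sum of merged weights = 34 + 52 + 72 + 124 + 204 = 486.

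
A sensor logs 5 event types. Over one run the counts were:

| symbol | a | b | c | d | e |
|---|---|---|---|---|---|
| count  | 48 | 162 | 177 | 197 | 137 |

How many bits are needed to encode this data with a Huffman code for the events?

Merge the two smallest weights repeatedly:
combine a(48), e(137) → 185
combine b(162), c(177) → 339
combine 185, d(197) → 382
combine 339, 382 → 721
The encoded length is the sum of every internal node's weight: 185 + 339 + 382 + 721 = 1627 bits.

1627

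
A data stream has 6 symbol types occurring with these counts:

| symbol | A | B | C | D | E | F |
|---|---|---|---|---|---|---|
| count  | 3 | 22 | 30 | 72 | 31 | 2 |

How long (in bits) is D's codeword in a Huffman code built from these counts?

1

Huffman merges, smallest pair first:
merge F(2) and A(3): 5
merge 5 and B(22): 27
merge 27 and C(30): 57
merge E(31) and 57: 88
merge D(72) and 88: 160
D is merged only at the final step, so code length = 1.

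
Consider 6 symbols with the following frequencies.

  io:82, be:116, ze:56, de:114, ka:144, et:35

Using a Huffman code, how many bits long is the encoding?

Greedily combine the two least-frequent nodes:
et(35) + ze(56) → 91
io(82) + 91 → 173
de(114) + be(116) → 230
ka(144) + 173 → 317
230 + 317 → 547
Total encoded bits = sum of merged weights = 91 + 173 + 230 + 317 + 547 = 1358.

1358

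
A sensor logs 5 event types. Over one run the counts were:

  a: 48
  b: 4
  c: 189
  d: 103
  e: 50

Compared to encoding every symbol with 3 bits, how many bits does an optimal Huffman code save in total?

Fixed-length: 3 bits × 394 symbols = 1182 bits.
Huffman merges:
b(4) + a(48) → 52
e(50) + 52 → 102
102 + d(103) → 205
c(189) + 205 → 394
Huffman total = 52 + 102 + 205 + 394 = 753 bits.
Saving = 1182 − 753 = 429 bits.

429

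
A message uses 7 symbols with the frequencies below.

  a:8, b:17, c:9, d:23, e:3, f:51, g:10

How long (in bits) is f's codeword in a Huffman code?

Build the tree from the bottom:
merge e(3) and a(8): 11
merge c(9) and g(10): 19
merge 11 and b(17): 28
merge 19 and d(23): 42
merge 28 and 42: 70
merge f(51) and 70: 121
f is merged only at the final step, so code length = 1.

1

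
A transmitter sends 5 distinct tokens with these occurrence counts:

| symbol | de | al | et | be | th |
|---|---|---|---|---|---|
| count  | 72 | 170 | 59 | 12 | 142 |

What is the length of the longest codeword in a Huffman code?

Merge the two lowest-weight nodes at each step:
merge be(12) and et(59): 71
merge 71 and de(72): 143
merge th(142) and 143: 285
merge al(170) and 285: 455
Maximum depth reached is 4.

4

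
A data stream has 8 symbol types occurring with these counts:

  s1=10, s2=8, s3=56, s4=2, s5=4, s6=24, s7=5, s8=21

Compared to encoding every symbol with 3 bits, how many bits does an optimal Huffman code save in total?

Fixed-length: 3 bits × 130 symbols = 390 bits.
Huffman merges:
combine s4(2), s5(4) → 6
combine s7(5), 6 → 11
combine s2(8), s1(10) → 18
combine 11, 18 → 29
combine s8(21), s6(24) → 45
combine 29, 45 → 74
combine s3(56), 74 → 130
Huffman total = 6 + 11 + 18 + 29 + 45 + 74 + 130 = 313 bits.
Saving = 390 − 313 = 77 bits.

77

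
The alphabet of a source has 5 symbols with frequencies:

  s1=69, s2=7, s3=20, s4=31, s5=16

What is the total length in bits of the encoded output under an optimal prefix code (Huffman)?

283

Greedily combine the two least-frequent nodes:
combine s2(7), s5(16) → 23
combine s3(20), 23 → 43
combine s4(31), 43 → 74
combine s1(69), 74 → 143
The encoded length is the sum of every internal node's weight: 23 + 43 + 74 + 143 = 283 bits.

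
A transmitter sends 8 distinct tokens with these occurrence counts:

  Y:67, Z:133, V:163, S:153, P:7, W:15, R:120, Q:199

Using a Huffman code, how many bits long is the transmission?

2320

Build the Huffman tree bottom-up:
P(7) + W(15) → 22
22 + Y(67) → 89
89 + R(120) → 209
Z(133) + S(153) → 286
V(163) + Q(199) → 362
209 + 286 → 495
362 + 495 → 857
Each symbol's bit-cost is frequency × depth; summing gives 2320 bits (equivalently 22 + 89 + 209 + 286 + 362 + 495 + 857).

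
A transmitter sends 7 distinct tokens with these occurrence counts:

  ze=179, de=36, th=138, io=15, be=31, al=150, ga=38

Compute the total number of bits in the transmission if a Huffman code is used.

1414

Greedily combine the two least-frequent nodes:
merge io(15) and be(31): 46
merge de(36) and ga(38): 74
merge 46 and 74: 120
merge 120 and th(138): 258
merge al(150) and ze(179): 329
merge 258 and 329: 587
Each symbol's bit-cost is frequency × depth; summing gives 1414 bits (equivalently 46 + 74 + 120 + 258 + 329 + 587).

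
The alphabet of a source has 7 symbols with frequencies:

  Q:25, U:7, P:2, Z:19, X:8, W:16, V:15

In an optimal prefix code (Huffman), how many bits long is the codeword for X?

3

Build the tree from the bottom:
combine P(2), U(7) → 9
combine X(8), 9 → 17
combine V(15), W(16) → 31
combine 17, Z(19) → 36
combine Q(25), 31 → 56
combine 36, 56 → 92
The subtree containing X is merged 3 times, so code length = 3.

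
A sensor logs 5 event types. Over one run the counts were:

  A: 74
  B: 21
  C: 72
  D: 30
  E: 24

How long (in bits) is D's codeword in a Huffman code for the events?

2

Repeatedly merge the two smallest:
merge B(21) and E(24): 45
merge D(30) and 45: 75
merge C(72) and A(74): 146
merge 75 and 146: 221
D's leaf is at depth 2, giving a 2-bit codeword.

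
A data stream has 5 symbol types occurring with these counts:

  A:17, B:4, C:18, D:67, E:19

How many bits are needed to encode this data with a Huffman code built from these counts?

241

Build the Huffman tree bottom-up:
merge B(4) and A(17): 21
merge C(18) and E(19): 37
merge 21 and 37: 58
merge 58 and D(67): 125
Total encoded bits = sum of merged weights = 21 + 37 + 58 + 125 = 241.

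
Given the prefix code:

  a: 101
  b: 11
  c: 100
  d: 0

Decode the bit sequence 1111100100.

bbcc

Read left to right; each codeword is recognised as soon as it completes (prefix code):
  11→b | 11→b | 100→c | 100→c
Decoded message: bbcc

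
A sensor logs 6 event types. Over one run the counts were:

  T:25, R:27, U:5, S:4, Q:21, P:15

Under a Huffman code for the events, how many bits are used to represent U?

4

Build the tree from the bottom:
merge S(4) and U(5): 9
merge 9 and P(15): 24
merge Q(21) and 24: 45
merge T(25) and R(27): 52
merge 45 and 52: 97
The subtree containing U is merged 4 times, so code length = 4.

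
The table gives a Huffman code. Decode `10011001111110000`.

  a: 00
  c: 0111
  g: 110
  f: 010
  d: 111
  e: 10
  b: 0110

ebcdaa

Read left to right; each codeword is recognised as soon as it completes (prefix code):
  10→e | 0110→b | 0111→c | 111→d | 00→a | 00→a
Decoded message: ebcdaa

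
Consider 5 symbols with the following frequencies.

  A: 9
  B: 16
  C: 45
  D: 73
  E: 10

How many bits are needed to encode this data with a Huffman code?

Greedily combine the two least-frequent nodes:
A(9) + E(10) → 19
B(16) + 19 → 35
35 + C(45) → 80
D(73) + 80 → 153
Total encoded bits = sum of merged weights = 19 + 35 + 80 + 153 = 287.

287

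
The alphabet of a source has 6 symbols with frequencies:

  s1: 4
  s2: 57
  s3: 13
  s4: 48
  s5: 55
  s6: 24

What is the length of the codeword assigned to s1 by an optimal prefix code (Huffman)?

Build the tree from the bottom:
s1(4) + s3(13) → 17
17 + s6(24) → 41
41 + s4(48) → 89
s5(55) + s2(57) → 112
89 + 112 → 201
The subtree containing s1 is merged 4 times, so code length = 4.

4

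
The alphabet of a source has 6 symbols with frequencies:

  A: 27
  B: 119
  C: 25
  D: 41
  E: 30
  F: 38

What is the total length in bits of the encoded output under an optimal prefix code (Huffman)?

Build the Huffman tree bottom-up:
combine C(25), A(27) → 52
combine E(30), F(38) → 68
combine D(41), 52 → 93
combine 68, 93 → 161
combine B(119), 161 → 280
The encoded length is the sum of every internal node's weight: 52 + 68 + 93 + 161 + 280 = 654 bits.

654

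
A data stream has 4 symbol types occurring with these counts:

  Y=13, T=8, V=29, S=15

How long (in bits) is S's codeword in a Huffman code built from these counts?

2

Repeatedly merge the two smallest:
T(8) + Y(13) → 21
S(15) + 21 → 36
V(29) + 36 → 65
S's leaf is at depth 2, giving a 2-bit codeword.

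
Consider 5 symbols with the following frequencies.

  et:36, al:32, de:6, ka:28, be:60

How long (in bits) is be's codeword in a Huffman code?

Huffman merges, smallest pair first:
combine de(6), ka(28) → 34
combine al(32), 34 → 66
combine et(36), be(60) → 96
combine 66, 96 → 162
be sits 2 levels below the root, so its codeword is 2 bits.

2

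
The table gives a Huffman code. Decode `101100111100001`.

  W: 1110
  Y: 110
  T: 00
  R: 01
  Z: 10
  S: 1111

ZYRWTR

Read left to right; each codeword is recognised as soon as it completes (prefix code):
  10→Z | 110→Y | 01→R | 1110→W | 00→T | 01→R
Decoded message: ZYRWTR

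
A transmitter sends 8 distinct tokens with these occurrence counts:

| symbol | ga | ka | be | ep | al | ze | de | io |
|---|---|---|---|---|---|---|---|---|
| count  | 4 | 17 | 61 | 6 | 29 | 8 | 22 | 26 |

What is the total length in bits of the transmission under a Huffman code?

Merge the two smallest weights repeatedly:
merge ga(4) and ep(6): 10
merge ze(8) and 10: 18
merge ka(17) and 18: 35
merge de(22) and io(26): 48
merge al(29) and 35: 64
merge 48 and be(61): 109
merge 64 and 109: 173
Each symbol's bit-cost is frequency × depth; summing gives 457 bits (equivalently 10 + 18 + 35 + 48 + 64 + 109 + 173).

457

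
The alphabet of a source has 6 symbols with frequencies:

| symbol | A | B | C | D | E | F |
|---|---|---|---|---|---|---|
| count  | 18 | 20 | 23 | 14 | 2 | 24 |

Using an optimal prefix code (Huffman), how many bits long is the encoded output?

252

Merge the two smallest weights repeatedly:
combine E(2), D(14) → 16
combine 16, A(18) → 34
combine B(20), C(23) → 43
combine F(24), 34 → 58
combine 43, 58 → 101
Total encoded bits = sum of merged weights = 16 + 34 + 43 + 58 + 101 = 252.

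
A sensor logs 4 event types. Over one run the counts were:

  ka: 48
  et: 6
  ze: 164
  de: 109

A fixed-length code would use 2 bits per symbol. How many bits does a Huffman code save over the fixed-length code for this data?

110

Fixed-length: 2 bits × 327 symbols = 654 bits.
Huffman merges:
et(6) + ka(48) → 54
54 + de(109) → 163
163 + ze(164) → 327
Huffman total = 54 + 163 + 327 = 544 bits.
Saving = 654 − 544 = 110 bits.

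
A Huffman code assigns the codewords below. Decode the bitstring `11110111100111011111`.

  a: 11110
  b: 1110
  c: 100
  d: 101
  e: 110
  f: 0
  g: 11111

aafbg

Read left to right; each codeword is recognised as soon as it completes (prefix code):
  11110→a | 11110→a | 0→f | 1110→b | 11111→g
Decoded message: aafbg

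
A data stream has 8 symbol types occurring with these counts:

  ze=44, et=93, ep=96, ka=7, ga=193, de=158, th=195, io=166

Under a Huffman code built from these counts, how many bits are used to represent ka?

5

Repeatedly merge the two smallest:
ka(7) + ze(44) → 51
51 + et(93) → 144
ep(96) + 144 → 240
de(158) + io(166) → 324
ga(193) + th(195) → 388
240 + 324 → 564
388 + 564 → 952
ka sits 5 levels below the root, so its codeword is 5 bits.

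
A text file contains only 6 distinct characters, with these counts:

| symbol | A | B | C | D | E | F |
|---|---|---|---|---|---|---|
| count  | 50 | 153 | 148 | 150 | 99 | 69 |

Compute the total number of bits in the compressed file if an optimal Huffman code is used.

Merge the two smallest weights repeatedly:
combine A(50), F(69) → 119
combine E(99), 119 → 218
combine C(148), D(150) → 298
combine B(153), 218 → 371
combine 298, 371 → 669
The encoded length is the sum of every internal node's weight: 119 + 218 + 298 + 371 + 669 = 1675 bits.

1675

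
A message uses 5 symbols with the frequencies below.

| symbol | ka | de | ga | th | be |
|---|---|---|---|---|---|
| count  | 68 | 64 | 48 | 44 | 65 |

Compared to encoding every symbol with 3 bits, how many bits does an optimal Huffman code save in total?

Fixed-length: 3 bits × 289 symbols = 867 bits.
Huffman merges:
th(44) + ga(48) → 92
de(64) + be(65) → 129
ka(68) + 92 → 160
129 + 160 → 289
Huffman total = 92 + 129 + 160 + 289 = 670 bits.
Saving = 867 − 670 = 197 bits.

197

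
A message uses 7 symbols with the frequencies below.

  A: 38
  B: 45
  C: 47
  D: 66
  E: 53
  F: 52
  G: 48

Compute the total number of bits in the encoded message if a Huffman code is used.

Build the Huffman tree bottom-up:
combine A(38), B(45) → 83
combine C(47), G(48) → 95
combine F(52), E(53) → 105
combine D(66), 83 → 149
combine 95, 105 → 200
combine 149, 200 → 349
Each symbol's bit-cost is frequency × depth; summing gives 981 bits (equivalently 83 + 95 + 105 + 149 + 200 + 349).

981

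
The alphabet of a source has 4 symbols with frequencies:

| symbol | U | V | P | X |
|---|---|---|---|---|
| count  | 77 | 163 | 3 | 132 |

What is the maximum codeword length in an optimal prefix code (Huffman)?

3

Merge the two lowest-weight nodes at each step:
merge P(3) and U(77): 80
merge 80 and X(132): 212
merge V(163) and 212: 375
Maximum depth reached is 3.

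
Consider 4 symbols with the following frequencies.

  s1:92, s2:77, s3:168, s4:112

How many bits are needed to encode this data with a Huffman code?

Build the Huffman tree bottom-up:
s2(77) + s1(92) → 169
s4(112) + s3(168) → 280
169 + 280 → 449
Each symbol's bit-cost is frequency × depth; summing gives 898 bits (equivalently 169 + 280 + 449).

898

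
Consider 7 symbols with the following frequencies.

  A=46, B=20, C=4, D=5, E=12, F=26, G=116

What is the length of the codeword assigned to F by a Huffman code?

3

Huffman merges, smallest pair first:
combine C(4), D(5) → 9
combine 9, E(12) → 21
combine B(20), 21 → 41
combine F(26), 41 → 67
combine A(46), 67 → 113
combine 113, G(116) → 229
The subtree containing F is merged 3 times, so code length = 3.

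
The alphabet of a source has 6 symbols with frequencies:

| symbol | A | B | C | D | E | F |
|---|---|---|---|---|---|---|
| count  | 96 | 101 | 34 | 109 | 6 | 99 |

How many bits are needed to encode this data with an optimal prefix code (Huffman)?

1066

Build the Huffman tree bottom-up:
merge E(6) and C(34): 40
merge 40 and A(96): 136
merge F(99) and B(101): 200
merge D(109) and 136: 245
merge 200 and 245: 445
Total encoded bits = sum of merged weights = 40 + 136 + 200 + 245 + 445 = 1066.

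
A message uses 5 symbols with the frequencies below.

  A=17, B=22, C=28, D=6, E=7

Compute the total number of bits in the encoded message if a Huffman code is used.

173

Greedily combine the two least-frequent nodes:
combine D(6), E(7) → 13
combine 13, A(17) → 30
combine B(22), C(28) → 50
combine 30, 50 → 80
The encoded length is the sum of every internal node's weight: 13 + 30 + 50 + 80 = 173 bits.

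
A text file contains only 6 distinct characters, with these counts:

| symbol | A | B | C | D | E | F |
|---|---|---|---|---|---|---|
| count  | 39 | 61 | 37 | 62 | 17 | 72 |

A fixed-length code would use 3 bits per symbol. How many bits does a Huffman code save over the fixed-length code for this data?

Fixed-length: 3 bits × 288 symbols = 864 bits.
Huffman merges:
combine E(17), C(37) → 54
combine A(39), 54 → 93
combine B(61), D(62) → 123
combine F(72), 93 → 165
combine 123, 165 → 288
Huffman total = 54 + 93 + 123 + 165 + 288 = 723 bits.
Saving = 864 − 723 = 141 bits.

141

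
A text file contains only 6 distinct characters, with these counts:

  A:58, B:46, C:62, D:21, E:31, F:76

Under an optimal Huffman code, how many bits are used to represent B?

Huffman merges, smallest pair first:
merge D(21) and E(31): 52
merge B(46) and 52: 98
merge A(58) and C(62): 120
merge F(76) and 98: 174
merge 120 and 174: 294
B sits 3 levels below the root, so its codeword is 3 bits.

3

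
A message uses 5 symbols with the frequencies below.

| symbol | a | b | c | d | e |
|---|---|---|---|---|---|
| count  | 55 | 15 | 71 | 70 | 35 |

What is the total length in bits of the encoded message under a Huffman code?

Greedily combine the two least-frequent nodes:
merge b(15) and e(35): 50
merge 50 and a(55): 105
merge d(70) and c(71): 141
merge 105 and 141: 246
Each symbol's bit-cost is frequency × depth; summing gives 542 bits (equivalently 50 + 105 + 141 + 246).

542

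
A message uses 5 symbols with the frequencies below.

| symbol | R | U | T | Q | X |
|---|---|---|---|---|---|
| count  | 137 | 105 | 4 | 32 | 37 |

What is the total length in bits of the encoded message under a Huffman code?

602

Greedily combine the two least-frequent nodes:
T(4) + Q(32) → 36
36 + X(37) → 73
73 + U(105) → 178
R(137) + 178 → 315
The encoded length is the sum of every internal node's weight: 36 + 73 + 178 + 315 = 602 bits.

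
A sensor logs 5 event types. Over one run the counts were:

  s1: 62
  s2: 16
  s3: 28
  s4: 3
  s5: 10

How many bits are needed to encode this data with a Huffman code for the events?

218

Greedily combine the two least-frequent nodes:
s4(3) + s5(10) → 13
13 + s2(16) → 29
s3(28) + 29 → 57
57 + s1(62) → 119
Each symbol's bit-cost is frequency × depth; summing gives 218 bits (equivalently 13 + 29 + 57 + 119).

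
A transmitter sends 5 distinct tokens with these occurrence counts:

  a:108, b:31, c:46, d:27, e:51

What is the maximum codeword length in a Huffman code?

3

Merge the two lowest-weight nodes at each step:
merge d(27) and b(31): 58
merge c(46) and e(51): 97
merge 58 and 97: 155
merge a(108) and 155: 263
Maximum depth reached is 3.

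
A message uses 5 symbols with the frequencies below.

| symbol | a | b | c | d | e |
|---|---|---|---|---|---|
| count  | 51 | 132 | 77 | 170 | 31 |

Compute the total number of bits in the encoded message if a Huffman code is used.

Merge the two smallest weights repeatedly:
e(31) + a(51) → 82
c(77) + 82 → 159
b(132) + 159 → 291
d(170) + 291 → 461
The encoded length is the sum of every internal node's weight: 82 + 159 + 291 + 461 = 993 bits.

993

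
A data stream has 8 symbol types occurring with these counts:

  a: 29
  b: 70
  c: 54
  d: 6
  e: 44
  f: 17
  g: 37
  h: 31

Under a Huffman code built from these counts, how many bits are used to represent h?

Repeatedly merge the two smallest:
merge d(6) and f(17): 23
merge 23 and a(29): 52
merge h(31) and g(37): 68
merge e(44) and 52: 96
merge c(54) and 68: 122
merge b(70) and 96: 166
merge 122 and 166: 288
The subtree containing h is merged 3 times, so code length = 3.

3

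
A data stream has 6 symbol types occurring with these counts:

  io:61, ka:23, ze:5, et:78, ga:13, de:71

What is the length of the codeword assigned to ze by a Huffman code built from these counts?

Build the tree from the bottom:
merge ze(5) and ga(13): 18
merge 18 and ka(23): 41
merge 41 and io(61): 102
merge de(71) and et(78): 149
merge 102 and 149: 251
ze's leaf is at depth 4, giving a 4-bit codeword.

4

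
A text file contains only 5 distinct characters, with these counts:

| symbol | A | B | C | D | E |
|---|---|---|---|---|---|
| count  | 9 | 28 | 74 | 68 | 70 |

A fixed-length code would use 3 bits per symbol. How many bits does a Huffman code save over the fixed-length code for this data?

Fixed-length: 3 bits × 249 symbols = 747 bits.
Huffman merges:
merge A(9) and B(28): 37
merge 37 and D(68): 105
merge E(70) and C(74): 144
merge 105 and 144: 249
Huffman total = 37 + 105 + 144 + 249 = 535 bits.
Saving = 747 − 535 = 212 bits.

212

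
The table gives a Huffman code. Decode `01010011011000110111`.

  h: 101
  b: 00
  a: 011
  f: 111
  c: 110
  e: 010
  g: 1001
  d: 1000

eghdcf

Read left to right; each codeword is recognised as soon as it completes (prefix code):
  010→e | 1001→g | 101→h | 1000→d | 110→c | 111→f
Decoded message: eghdcf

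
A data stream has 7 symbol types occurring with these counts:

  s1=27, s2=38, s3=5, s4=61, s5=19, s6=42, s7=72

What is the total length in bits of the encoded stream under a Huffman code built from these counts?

683

Greedily combine the two least-frequent nodes:
s3(5) + s5(19) → 24
24 + s1(27) → 51
s2(38) + s6(42) → 80
51 + s4(61) → 112
s7(72) + 80 → 152
112 + 152 → 264
Each symbol's bit-cost is frequency × depth; summing gives 683 bits (equivalently 24 + 51 + 80 + 112 + 152 + 264).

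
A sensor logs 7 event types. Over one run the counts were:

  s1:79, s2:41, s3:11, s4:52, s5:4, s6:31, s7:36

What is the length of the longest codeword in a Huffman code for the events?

Merge the two lowest-weight nodes at each step:
merge s5(4) and s3(11): 15
merge 15 and s6(31): 46
merge s7(36) and s2(41): 77
merge 46 and s4(52): 98
merge 77 and s1(79): 156
merge 98 and 156: 254
The rarest symbols sit at the bottom; the longest codeword is 4 bits.

4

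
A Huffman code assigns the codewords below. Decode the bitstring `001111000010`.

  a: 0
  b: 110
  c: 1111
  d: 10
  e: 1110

aacaaaad

Read left to right; each codeword is recognised as soon as it completes (prefix code):
  0→a | 0→a | 1111→c | 0→a | 0→a | 0→a | 0→a | 10→d
Decoded message: aacaaaad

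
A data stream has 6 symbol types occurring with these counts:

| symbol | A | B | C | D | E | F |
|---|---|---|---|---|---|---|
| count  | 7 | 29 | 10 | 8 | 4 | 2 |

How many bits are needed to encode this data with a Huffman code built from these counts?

Merge the two smallest weights repeatedly:
F(2) + E(4) → 6
6 + A(7) → 13
D(8) + C(10) → 18
13 + 18 → 31
B(29) + 31 → 60
Total encoded bits = sum of merged weights = 6 + 13 + 18 + 31 + 60 = 128.

128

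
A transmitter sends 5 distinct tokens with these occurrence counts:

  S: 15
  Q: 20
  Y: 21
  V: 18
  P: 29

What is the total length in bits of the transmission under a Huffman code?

Greedily combine the two least-frequent nodes:
merge S(15) and V(18): 33
merge Q(20) and Y(21): 41
merge P(29) and 33: 62
merge 41 and 62: 103
Total encoded bits = sum of merged weights = 33 + 41 + 62 + 103 = 239.

239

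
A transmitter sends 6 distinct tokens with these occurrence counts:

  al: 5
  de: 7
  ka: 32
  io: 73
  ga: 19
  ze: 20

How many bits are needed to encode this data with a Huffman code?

Merge the two smallest weights repeatedly:
combine al(5), de(7) → 12
combine 12, ga(19) → 31
combine ze(20), 31 → 51
combine ka(32), 51 → 83
combine io(73), 83 → 156
Total encoded bits = sum of merged weights = 12 + 31 + 51 + 83 + 156 = 333.

333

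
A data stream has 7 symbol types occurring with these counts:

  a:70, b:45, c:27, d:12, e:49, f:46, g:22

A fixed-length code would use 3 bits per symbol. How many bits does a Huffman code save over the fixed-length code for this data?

Fixed-length: 3 bits × 271 symbols = 813 bits.
Huffman merges:
d(12) + g(22) → 34
c(27) + 34 → 61
b(45) + f(46) → 91
e(49) + 61 → 110
a(70) + 91 → 161
110 + 161 → 271
Huffman total = 34 + 61 + 91 + 110 + 161 + 271 = 728 bits.
Saving = 813 − 728 = 85 bits.

85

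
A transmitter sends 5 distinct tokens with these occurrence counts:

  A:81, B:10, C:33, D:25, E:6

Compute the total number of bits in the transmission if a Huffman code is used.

286

Merge the two smallest weights repeatedly:
merge E(6) and B(10): 16
merge 16 and D(25): 41
merge C(33) and 41: 74
merge 74 and A(81): 155
The encoded length is the sum of every internal node's weight: 16 + 41 + 74 + 155 = 286 bits.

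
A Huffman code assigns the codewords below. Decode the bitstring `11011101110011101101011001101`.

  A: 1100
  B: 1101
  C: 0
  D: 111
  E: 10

BBADCBCAB

Read left to right; each codeword is recognised as soon as it completes (prefix code):
  1101→B | 1101→B | 1100→A | 111→D | 0→C | 1101→B | 0→C | 1100→A | 1101→B
Decoded message: BBADCBCAB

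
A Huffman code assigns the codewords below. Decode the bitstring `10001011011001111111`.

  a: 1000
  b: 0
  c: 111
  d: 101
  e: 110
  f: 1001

Read left to right; each codeword is recognised as soon as it completes (prefix code):
  1000→a | 101→d | 101→d | 1001→f | 111→c | 111→c
Decoded message: addfcc

addfcc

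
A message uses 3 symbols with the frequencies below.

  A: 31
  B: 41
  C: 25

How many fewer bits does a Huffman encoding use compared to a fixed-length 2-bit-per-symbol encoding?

41

Fixed-length: 2 bits × 97 symbols = 194 bits.
Huffman merges:
combine C(25), A(31) → 56
combine B(41), 56 → 97
Huffman total = 56 + 97 = 153 bits.
Saving = 194 − 153 = 41 bits.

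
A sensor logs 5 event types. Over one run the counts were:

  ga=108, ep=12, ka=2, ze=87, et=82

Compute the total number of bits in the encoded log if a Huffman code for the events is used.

Build the Huffman tree bottom-up:
ka(2) + ep(12) → 14
14 + et(82) → 96
ze(87) + 96 → 183
ga(108) + 183 → 291
Total encoded bits = sum of merged weights = 14 + 96 + 183 + 291 = 584.

584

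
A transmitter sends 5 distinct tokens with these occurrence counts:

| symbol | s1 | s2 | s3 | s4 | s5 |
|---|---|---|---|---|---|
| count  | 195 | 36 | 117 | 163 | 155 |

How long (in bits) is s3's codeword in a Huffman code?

3

Huffman merges, smallest pair first:
s2(36) + s3(117) → 153
153 + s5(155) → 308
s4(163) + s1(195) → 358
308 + 358 → 666
The subtree containing s3 is merged 3 times, so code length = 3.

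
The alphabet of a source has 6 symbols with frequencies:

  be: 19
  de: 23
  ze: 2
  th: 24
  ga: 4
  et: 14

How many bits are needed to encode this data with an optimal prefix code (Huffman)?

Greedily combine the two least-frequent nodes:
merge ze(2) and ga(4): 6
merge 6 and et(14): 20
merge be(19) and 20: 39
merge de(23) and th(24): 47
merge 39 and 47: 86
Each symbol's bit-cost is frequency × depth; summing gives 198 bits (equivalently 6 + 20 + 39 + 47 + 86).

198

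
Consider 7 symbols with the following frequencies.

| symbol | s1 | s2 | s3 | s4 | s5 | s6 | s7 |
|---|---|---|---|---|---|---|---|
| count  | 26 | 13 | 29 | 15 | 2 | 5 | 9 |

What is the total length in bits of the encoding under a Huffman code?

249

Build the Huffman tree bottom-up:
combine s5(2), s6(5) → 7
combine 7, s7(9) → 16
combine s2(13), s4(15) → 28
combine 16, s1(26) → 42
combine 28, s3(29) → 57
combine 42, 57 → 99
The encoded length is the sum of every internal node's weight: 7 + 16 + 28 + 42 + 57 + 99 = 249 bits.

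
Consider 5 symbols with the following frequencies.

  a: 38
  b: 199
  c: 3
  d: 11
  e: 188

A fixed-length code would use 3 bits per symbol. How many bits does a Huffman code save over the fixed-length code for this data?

572

Fixed-length: 3 bits × 439 symbols = 1317 bits.
Huffman merges:
combine c(3), d(11) → 14
combine 14, a(38) → 52
combine 52, e(188) → 240
combine b(199), 240 → 439
Huffman total = 14 + 52 + 240 + 439 = 745 bits.
Saving = 1317 − 745 = 572 bits.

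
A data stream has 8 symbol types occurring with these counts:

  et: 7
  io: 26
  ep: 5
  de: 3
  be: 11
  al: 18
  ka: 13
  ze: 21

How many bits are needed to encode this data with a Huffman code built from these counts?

288

Greedily combine the two least-frequent nodes:
combine de(3), ep(5) → 8
combine et(7), 8 → 15
combine be(11), ka(13) → 24
combine 15, al(18) → 33
combine ze(21), 24 → 45
combine io(26), 33 → 59
combine 45, 59 → 104
Total encoded bits = sum of merged weights = 8 + 15 + 24 + 33 + 45 + 59 + 104 = 288.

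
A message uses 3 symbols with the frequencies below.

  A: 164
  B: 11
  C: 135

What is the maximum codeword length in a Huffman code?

Merge the two lowest-weight nodes at each step:
combine B(11), C(135) → 146
combine 146, A(164) → 310
Maximum depth reached is 2.

2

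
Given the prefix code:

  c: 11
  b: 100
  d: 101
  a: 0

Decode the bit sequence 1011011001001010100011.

ddbbdabac

Read left to right; each codeword is recognised as soon as it completes (prefix code):
  101→d | 101→d | 100→b | 100→b | 101→d | 0→a | 100→b | 0→a | 11→c
Decoded message: ddbbdabac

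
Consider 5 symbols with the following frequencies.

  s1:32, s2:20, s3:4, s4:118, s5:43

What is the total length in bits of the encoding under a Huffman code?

Build the Huffman tree bottom-up:
s3(4) + s2(20) → 24
24 + s1(32) → 56
s5(43) + 56 → 99
99 + s4(118) → 217
Each symbol's bit-cost is frequency × depth; summing gives 396 bits (equivalently 24 + 56 + 99 + 217).

396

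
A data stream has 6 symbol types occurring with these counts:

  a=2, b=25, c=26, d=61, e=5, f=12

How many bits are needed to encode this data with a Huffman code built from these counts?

271

Merge the two smallest weights repeatedly:
merge a(2) and e(5): 7
merge 7 and f(12): 19
merge 19 and b(25): 44
merge c(26) and 44: 70
merge d(61) and 70: 131
Each symbol's bit-cost is frequency × depth; summing gives 271 bits (equivalently 7 + 19 + 44 + 70 + 131).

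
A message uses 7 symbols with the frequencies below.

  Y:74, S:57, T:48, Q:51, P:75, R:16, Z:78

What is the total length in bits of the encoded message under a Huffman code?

1108

Merge the two smallest weights repeatedly:
combine R(16), T(48) → 64
combine Q(51), S(57) → 108
combine 64, Y(74) → 138
combine P(75), Z(78) → 153
combine 108, 138 → 246
combine 153, 246 → 399
Each symbol's bit-cost is frequency × depth; summing gives 1108 bits (equivalently 64 + 108 + 138 + 153 + 246 + 399).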